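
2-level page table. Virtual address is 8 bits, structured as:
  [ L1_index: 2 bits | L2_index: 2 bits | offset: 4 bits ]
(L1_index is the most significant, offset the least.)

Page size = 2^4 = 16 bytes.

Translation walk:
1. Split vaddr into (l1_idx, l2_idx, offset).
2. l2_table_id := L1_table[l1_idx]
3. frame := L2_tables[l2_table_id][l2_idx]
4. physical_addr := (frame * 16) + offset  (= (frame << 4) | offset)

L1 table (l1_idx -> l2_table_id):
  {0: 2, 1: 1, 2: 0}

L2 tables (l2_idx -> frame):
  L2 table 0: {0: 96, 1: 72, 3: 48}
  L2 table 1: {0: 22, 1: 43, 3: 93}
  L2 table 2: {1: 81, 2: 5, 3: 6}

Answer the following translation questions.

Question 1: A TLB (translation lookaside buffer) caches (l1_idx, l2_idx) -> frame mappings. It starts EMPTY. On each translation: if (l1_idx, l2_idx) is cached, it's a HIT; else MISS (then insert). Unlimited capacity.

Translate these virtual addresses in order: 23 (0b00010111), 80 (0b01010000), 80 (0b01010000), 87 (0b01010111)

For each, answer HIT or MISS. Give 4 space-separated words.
Answer: MISS MISS HIT HIT

Derivation:
vaddr=23: (0,1) not in TLB -> MISS, insert
vaddr=80: (1,1) not in TLB -> MISS, insert
vaddr=80: (1,1) in TLB -> HIT
vaddr=87: (1,1) in TLB -> HIT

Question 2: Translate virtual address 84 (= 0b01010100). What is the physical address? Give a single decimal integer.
vaddr = 84 = 0b01010100
Split: l1_idx=1, l2_idx=1, offset=4
L1[1] = 1
L2[1][1] = 43
paddr = 43 * 16 + 4 = 692

Answer: 692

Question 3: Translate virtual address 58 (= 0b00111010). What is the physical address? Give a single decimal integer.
vaddr = 58 = 0b00111010
Split: l1_idx=0, l2_idx=3, offset=10
L1[0] = 2
L2[2][3] = 6
paddr = 6 * 16 + 10 = 106

Answer: 106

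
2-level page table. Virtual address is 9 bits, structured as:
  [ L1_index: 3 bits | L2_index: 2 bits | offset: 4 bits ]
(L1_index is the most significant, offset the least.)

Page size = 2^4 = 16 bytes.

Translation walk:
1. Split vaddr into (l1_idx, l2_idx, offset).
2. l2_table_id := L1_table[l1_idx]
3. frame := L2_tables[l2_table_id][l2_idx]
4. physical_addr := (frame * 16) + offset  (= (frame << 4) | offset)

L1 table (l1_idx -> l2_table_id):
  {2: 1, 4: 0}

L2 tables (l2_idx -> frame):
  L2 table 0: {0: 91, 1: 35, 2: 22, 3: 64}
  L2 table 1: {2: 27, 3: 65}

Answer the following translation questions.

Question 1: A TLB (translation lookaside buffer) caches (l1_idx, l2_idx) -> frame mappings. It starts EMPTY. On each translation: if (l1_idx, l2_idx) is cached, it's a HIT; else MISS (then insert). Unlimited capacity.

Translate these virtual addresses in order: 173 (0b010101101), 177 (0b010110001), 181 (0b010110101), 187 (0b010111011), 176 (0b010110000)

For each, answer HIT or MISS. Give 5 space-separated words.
Answer: MISS MISS HIT HIT HIT

Derivation:
vaddr=173: (2,2) not in TLB -> MISS, insert
vaddr=177: (2,3) not in TLB -> MISS, insert
vaddr=181: (2,3) in TLB -> HIT
vaddr=187: (2,3) in TLB -> HIT
vaddr=176: (2,3) in TLB -> HIT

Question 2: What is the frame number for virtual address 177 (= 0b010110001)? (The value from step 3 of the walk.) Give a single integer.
vaddr = 177: l1_idx=2, l2_idx=3
L1[2] = 1; L2[1][3] = 65

Answer: 65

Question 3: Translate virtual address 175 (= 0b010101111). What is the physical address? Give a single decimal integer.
Answer: 447

Derivation:
vaddr = 175 = 0b010101111
Split: l1_idx=2, l2_idx=2, offset=15
L1[2] = 1
L2[1][2] = 27
paddr = 27 * 16 + 15 = 447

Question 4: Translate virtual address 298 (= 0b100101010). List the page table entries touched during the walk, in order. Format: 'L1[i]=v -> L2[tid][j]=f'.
vaddr = 298 = 0b100101010
Split: l1_idx=4, l2_idx=2, offset=10

Answer: L1[4]=0 -> L2[0][2]=22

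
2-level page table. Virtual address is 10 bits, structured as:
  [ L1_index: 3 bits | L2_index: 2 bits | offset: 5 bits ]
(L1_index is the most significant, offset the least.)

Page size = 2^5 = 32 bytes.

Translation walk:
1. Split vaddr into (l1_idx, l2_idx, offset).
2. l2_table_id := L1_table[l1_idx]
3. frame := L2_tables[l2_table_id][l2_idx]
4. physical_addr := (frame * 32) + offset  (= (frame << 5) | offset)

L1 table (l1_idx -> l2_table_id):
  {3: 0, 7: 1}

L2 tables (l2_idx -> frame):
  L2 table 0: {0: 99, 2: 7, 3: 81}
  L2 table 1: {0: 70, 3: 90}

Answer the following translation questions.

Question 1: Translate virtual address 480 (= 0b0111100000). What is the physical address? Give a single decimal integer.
vaddr = 480 = 0b0111100000
Split: l1_idx=3, l2_idx=3, offset=0
L1[3] = 0
L2[0][3] = 81
paddr = 81 * 32 + 0 = 2592

Answer: 2592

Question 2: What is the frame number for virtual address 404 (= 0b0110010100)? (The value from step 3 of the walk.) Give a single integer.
Answer: 99

Derivation:
vaddr = 404: l1_idx=3, l2_idx=0
L1[3] = 0; L2[0][0] = 99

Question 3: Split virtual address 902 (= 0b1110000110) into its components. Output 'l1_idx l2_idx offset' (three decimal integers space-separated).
Answer: 7 0 6

Derivation:
vaddr = 902 = 0b1110000110
  top 3 bits -> l1_idx = 7
  next 2 bits -> l2_idx = 0
  bottom 5 bits -> offset = 6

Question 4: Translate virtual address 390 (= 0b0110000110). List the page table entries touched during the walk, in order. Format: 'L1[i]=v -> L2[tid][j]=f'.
vaddr = 390 = 0b0110000110
Split: l1_idx=3, l2_idx=0, offset=6

Answer: L1[3]=0 -> L2[0][0]=99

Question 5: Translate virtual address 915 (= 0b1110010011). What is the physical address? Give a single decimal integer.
vaddr = 915 = 0b1110010011
Split: l1_idx=7, l2_idx=0, offset=19
L1[7] = 1
L2[1][0] = 70
paddr = 70 * 32 + 19 = 2259

Answer: 2259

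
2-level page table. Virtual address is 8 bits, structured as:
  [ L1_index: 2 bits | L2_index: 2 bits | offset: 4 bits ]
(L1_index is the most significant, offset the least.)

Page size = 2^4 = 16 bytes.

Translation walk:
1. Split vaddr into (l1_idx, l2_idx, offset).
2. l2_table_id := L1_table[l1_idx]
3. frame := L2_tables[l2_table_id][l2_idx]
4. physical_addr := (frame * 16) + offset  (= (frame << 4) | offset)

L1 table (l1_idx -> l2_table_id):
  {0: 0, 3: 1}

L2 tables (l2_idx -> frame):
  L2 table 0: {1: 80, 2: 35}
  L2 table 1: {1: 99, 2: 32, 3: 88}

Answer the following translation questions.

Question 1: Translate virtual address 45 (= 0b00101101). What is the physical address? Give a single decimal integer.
vaddr = 45 = 0b00101101
Split: l1_idx=0, l2_idx=2, offset=13
L1[0] = 0
L2[0][2] = 35
paddr = 35 * 16 + 13 = 573

Answer: 573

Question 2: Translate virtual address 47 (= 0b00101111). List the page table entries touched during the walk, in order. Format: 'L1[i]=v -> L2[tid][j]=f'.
vaddr = 47 = 0b00101111
Split: l1_idx=0, l2_idx=2, offset=15

Answer: L1[0]=0 -> L2[0][2]=35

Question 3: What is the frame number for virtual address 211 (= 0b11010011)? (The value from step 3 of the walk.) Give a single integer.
Answer: 99

Derivation:
vaddr = 211: l1_idx=3, l2_idx=1
L1[3] = 1; L2[1][1] = 99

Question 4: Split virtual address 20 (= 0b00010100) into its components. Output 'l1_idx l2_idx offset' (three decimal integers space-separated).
vaddr = 20 = 0b00010100
  top 2 bits -> l1_idx = 0
  next 2 bits -> l2_idx = 1
  bottom 4 bits -> offset = 4

Answer: 0 1 4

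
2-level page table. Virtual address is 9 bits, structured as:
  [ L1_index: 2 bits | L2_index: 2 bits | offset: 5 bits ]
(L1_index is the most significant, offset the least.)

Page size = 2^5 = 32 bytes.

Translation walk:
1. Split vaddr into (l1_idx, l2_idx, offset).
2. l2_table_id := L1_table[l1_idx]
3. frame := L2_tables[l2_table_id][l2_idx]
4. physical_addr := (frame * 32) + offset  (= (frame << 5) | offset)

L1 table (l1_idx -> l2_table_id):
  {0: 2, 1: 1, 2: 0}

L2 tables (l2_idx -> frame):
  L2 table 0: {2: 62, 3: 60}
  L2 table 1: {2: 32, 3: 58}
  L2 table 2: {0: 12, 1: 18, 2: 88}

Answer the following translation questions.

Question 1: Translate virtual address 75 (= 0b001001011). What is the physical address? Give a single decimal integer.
vaddr = 75 = 0b001001011
Split: l1_idx=0, l2_idx=2, offset=11
L1[0] = 2
L2[2][2] = 88
paddr = 88 * 32 + 11 = 2827

Answer: 2827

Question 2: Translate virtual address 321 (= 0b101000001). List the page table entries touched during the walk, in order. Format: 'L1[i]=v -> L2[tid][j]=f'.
vaddr = 321 = 0b101000001
Split: l1_idx=2, l2_idx=2, offset=1

Answer: L1[2]=0 -> L2[0][2]=62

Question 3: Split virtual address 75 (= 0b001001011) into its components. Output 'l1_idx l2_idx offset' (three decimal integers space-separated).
vaddr = 75 = 0b001001011
  top 2 bits -> l1_idx = 0
  next 2 bits -> l2_idx = 2
  bottom 5 bits -> offset = 11

Answer: 0 2 11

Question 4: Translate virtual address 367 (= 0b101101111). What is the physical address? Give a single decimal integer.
Answer: 1935

Derivation:
vaddr = 367 = 0b101101111
Split: l1_idx=2, l2_idx=3, offset=15
L1[2] = 0
L2[0][3] = 60
paddr = 60 * 32 + 15 = 1935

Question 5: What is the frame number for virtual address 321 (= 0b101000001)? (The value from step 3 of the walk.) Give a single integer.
vaddr = 321: l1_idx=2, l2_idx=2
L1[2] = 0; L2[0][2] = 62

Answer: 62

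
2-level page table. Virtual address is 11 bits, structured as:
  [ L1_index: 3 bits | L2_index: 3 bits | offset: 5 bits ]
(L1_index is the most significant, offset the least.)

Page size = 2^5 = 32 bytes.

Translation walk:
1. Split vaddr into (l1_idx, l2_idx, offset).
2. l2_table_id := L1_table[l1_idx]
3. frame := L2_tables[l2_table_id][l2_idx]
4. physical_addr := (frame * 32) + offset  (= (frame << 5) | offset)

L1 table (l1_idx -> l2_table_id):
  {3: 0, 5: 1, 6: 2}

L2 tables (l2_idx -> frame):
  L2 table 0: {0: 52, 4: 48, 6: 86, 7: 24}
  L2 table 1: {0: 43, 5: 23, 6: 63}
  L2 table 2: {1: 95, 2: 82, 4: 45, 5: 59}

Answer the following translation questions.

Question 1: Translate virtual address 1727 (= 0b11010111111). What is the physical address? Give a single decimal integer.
Answer: 1919

Derivation:
vaddr = 1727 = 0b11010111111
Split: l1_idx=6, l2_idx=5, offset=31
L1[6] = 2
L2[2][5] = 59
paddr = 59 * 32 + 31 = 1919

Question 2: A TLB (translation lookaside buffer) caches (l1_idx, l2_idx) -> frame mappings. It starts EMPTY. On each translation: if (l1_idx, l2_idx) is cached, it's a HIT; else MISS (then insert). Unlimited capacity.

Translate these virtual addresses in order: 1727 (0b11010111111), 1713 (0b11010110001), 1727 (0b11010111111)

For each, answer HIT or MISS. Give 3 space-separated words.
Answer: MISS HIT HIT

Derivation:
vaddr=1727: (6,5) not in TLB -> MISS, insert
vaddr=1713: (6,5) in TLB -> HIT
vaddr=1727: (6,5) in TLB -> HIT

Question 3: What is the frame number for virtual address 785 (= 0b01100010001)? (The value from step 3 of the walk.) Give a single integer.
vaddr = 785: l1_idx=3, l2_idx=0
L1[3] = 0; L2[0][0] = 52

Answer: 52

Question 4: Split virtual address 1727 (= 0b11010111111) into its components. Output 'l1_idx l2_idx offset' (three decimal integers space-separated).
Answer: 6 5 31

Derivation:
vaddr = 1727 = 0b11010111111
  top 3 bits -> l1_idx = 6
  next 3 bits -> l2_idx = 5
  bottom 5 bits -> offset = 31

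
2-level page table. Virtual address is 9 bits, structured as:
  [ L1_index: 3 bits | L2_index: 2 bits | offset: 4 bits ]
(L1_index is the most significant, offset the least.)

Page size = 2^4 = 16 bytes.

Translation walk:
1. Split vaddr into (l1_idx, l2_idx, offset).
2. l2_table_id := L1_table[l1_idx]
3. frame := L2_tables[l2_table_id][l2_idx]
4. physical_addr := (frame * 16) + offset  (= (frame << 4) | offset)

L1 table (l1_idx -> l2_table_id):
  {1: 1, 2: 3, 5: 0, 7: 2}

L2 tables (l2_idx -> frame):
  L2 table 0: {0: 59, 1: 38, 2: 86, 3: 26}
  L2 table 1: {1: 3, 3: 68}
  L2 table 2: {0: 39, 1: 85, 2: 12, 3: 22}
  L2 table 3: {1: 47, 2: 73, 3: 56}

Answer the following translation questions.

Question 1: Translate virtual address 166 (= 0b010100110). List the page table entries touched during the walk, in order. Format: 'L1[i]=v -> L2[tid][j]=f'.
vaddr = 166 = 0b010100110
Split: l1_idx=2, l2_idx=2, offset=6

Answer: L1[2]=3 -> L2[3][2]=73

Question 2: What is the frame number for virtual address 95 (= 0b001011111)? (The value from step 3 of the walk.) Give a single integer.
vaddr = 95: l1_idx=1, l2_idx=1
L1[1] = 1; L2[1][1] = 3

Answer: 3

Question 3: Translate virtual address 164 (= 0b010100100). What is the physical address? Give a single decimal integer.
vaddr = 164 = 0b010100100
Split: l1_idx=2, l2_idx=2, offset=4
L1[2] = 3
L2[3][2] = 73
paddr = 73 * 16 + 4 = 1172

Answer: 1172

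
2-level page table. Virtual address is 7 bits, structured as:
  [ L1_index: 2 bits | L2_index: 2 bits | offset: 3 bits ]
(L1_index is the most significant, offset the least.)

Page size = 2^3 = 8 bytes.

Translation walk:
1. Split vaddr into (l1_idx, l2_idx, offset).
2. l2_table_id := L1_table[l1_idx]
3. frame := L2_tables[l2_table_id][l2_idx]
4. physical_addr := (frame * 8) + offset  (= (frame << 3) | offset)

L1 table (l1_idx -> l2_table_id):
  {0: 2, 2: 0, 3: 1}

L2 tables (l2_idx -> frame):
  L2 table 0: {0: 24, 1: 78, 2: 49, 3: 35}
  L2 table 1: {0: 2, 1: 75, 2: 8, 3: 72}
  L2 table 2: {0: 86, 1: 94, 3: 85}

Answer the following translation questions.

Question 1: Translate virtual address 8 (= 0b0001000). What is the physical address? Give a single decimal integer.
vaddr = 8 = 0b0001000
Split: l1_idx=0, l2_idx=1, offset=0
L1[0] = 2
L2[2][1] = 94
paddr = 94 * 8 + 0 = 752

Answer: 752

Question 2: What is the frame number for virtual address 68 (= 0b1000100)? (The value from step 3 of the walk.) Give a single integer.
Answer: 24

Derivation:
vaddr = 68: l1_idx=2, l2_idx=0
L1[2] = 0; L2[0][0] = 24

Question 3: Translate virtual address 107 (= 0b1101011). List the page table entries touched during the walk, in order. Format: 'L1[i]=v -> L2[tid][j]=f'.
Answer: L1[3]=1 -> L2[1][1]=75

Derivation:
vaddr = 107 = 0b1101011
Split: l1_idx=3, l2_idx=1, offset=3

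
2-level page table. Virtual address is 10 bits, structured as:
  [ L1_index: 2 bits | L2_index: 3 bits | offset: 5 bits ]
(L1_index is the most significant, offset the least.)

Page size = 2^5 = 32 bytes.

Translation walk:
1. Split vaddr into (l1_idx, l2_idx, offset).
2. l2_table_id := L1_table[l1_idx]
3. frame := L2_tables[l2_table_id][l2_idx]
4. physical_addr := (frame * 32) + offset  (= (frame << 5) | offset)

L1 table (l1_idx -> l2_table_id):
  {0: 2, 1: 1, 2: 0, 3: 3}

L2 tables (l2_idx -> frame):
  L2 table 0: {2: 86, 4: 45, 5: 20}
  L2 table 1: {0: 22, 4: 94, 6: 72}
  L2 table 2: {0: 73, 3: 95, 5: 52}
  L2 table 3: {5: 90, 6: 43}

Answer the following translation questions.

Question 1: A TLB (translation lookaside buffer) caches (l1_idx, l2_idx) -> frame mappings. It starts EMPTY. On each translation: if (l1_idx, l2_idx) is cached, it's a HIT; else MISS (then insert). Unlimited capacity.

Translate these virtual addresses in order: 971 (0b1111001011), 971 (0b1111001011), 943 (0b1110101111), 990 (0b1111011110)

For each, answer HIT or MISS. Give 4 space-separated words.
vaddr=971: (3,6) not in TLB -> MISS, insert
vaddr=971: (3,6) in TLB -> HIT
vaddr=943: (3,5) not in TLB -> MISS, insert
vaddr=990: (3,6) in TLB -> HIT

Answer: MISS HIT MISS HIT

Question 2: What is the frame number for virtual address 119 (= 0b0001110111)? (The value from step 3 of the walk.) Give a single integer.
Answer: 95

Derivation:
vaddr = 119: l1_idx=0, l2_idx=3
L1[0] = 2; L2[2][3] = 95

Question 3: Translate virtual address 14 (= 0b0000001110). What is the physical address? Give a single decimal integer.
Answer: 2350

Derivation:
vaddr = 14 = 0b0000001110
Split: l1_idx=0, l2_idx=0, offset=14
L1[0] = 2
L2[2][0] = 73
paddr = 73 * 32 + 14 = 2350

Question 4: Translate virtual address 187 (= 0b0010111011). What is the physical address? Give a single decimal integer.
vaddr = 187 = 0b0010111011
Split: l1_idx=0, l2_idx=5, offset=27
L1[0] = 2
L2[2][5] = 52
paddr = 52 * 32 + 27 = 1691

Answer: 1691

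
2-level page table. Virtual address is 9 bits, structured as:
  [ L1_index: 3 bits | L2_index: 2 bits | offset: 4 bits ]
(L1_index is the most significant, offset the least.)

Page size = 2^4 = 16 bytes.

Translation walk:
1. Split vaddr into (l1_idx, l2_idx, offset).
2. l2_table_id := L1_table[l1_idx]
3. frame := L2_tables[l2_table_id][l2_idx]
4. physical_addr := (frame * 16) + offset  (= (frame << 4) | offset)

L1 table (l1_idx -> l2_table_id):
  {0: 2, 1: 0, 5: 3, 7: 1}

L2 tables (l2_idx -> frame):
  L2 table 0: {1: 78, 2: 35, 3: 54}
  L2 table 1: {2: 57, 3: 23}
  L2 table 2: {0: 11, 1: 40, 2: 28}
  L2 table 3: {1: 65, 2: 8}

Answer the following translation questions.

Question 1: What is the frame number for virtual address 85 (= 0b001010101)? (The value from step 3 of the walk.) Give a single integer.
vaddr = 85: l1_idx=1, l2_idx=1
L1[1] = 0; L2[0][1] = 78

Answer: 78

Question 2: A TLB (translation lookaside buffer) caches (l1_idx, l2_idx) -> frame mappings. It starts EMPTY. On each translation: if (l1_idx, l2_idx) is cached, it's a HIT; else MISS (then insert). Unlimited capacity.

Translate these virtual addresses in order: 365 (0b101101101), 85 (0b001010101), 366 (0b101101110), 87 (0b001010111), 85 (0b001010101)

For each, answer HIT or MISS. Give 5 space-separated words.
Answer: MISS MISS HIT HIT HIT

Derivation:
vaddr=365: (5,2) not in TLB -> MISS, insert
vaddr=85: (1,1) not in TLB -> MISS, insert
vaddr=366: (5,2) in TLB -> HIT
vaddr=87: (1,1) in TLB -> HIT
vaddr=85: (1,1) in TLB -> HIT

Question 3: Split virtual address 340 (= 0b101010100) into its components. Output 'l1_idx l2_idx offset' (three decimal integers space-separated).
vaddr = 340 = 0b101010100
  top 3 bits -> l1_idx = 5
  next 2 bits -> l2_idx = 1
  bottom 4 bits -> offset = 4

Answer: 5 1 4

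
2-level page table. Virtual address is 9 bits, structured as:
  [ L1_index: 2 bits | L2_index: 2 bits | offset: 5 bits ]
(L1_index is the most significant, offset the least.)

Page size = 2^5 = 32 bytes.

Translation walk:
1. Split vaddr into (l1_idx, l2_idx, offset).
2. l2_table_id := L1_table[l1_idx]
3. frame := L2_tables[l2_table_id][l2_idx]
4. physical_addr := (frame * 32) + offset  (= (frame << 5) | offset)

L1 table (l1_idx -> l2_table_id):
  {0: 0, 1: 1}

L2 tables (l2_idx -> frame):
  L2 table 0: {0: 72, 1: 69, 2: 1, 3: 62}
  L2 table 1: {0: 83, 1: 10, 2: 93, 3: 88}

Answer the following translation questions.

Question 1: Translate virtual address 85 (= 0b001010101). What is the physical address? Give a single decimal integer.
Answer: 53

Derivation:
vaddr = 85 = 0b001010101
Split: l1_idx=0, l2_idx=2, offset=21
L1[0] = 0
L2[0][2] = 1
paddr = 1 * 32 + 21 = 53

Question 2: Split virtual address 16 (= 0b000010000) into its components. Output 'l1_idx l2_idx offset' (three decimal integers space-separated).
vaddr = 16 = 0b000010000
  top 2 bits -> l1_idx = 0
  next 2 bits -> l2_idx = 0
  bottom 5 bits -> offset = 16

Answer: 0 0 16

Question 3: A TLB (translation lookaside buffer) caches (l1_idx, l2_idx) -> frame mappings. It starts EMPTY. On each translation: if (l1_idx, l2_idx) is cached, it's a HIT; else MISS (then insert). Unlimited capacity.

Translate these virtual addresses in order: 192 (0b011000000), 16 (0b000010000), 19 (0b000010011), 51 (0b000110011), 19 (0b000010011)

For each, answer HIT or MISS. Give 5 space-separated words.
vaddr=192: (1,2) not in TLB -> MISS, insert
vaddr=16: (0,0) not in TLB -> MISS, insert
vaddr=19: (0,0) in TLB -> HIT
vaddr=51: (0,1) not in TLB -> MISS, insert
vaddr=19: (0,0) in TLB -> HIT

Answer: MISS MISS HIT MISS HIT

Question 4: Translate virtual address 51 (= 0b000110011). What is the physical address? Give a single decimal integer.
Answer: 2227

Derivation:
vaddr = 51 = 0b000110011
Split: l1_idx=0, l2_idx=1, offset=19
L1[0] = 0
L2[0][1] = 69
paddr = 69 * 32 + 19 = 2227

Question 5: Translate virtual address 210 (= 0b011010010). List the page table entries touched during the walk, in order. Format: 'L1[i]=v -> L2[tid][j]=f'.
Answer: L1[1]=1 -> L2[1][2]=93

Derivation:
vaddr = 210 = 0b011010010
Split: l1_idx=1, l2_idx=2, offset=18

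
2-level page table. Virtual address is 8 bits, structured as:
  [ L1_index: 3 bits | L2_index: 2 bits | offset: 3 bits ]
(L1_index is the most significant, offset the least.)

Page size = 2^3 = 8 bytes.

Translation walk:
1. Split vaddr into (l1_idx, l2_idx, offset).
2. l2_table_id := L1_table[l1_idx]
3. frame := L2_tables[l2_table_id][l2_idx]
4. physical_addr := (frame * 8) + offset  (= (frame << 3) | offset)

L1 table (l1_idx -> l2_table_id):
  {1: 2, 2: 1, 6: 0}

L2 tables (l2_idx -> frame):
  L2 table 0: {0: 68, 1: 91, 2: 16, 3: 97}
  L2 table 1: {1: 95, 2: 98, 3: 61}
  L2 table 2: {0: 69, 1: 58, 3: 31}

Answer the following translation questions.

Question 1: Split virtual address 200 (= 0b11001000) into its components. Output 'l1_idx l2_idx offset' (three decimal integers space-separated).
Answer: 6 1 0

Derivation:
vaddr = 200 = 0b11001000
  top 3 bits -> l1_idx = 6
  next 2 bits -> l2_idx = 1
  bottom 3 bits -> offset = 0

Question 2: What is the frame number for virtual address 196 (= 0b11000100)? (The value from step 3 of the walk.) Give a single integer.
Answer: 68

Derivation:
vaddr = 196: l1_idx=6, l2_idx=0
L1[6] = 0; L2[0][0] = 68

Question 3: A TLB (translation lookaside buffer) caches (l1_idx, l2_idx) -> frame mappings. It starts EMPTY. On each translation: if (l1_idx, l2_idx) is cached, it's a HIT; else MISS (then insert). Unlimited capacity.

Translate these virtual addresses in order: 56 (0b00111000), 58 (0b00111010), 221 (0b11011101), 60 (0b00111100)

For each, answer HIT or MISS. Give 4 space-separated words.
Answer: MISS HIT MISS HIT

Derivation:
vaddr=56: (1,3) not in TLB -> MISS, insert
vaddr=58: (1,3) in TLB -> HIT
vaddr=221: (6,3) not in TLB -> MISS, insert
vaddr=60: (1,3) in TLB -> HIT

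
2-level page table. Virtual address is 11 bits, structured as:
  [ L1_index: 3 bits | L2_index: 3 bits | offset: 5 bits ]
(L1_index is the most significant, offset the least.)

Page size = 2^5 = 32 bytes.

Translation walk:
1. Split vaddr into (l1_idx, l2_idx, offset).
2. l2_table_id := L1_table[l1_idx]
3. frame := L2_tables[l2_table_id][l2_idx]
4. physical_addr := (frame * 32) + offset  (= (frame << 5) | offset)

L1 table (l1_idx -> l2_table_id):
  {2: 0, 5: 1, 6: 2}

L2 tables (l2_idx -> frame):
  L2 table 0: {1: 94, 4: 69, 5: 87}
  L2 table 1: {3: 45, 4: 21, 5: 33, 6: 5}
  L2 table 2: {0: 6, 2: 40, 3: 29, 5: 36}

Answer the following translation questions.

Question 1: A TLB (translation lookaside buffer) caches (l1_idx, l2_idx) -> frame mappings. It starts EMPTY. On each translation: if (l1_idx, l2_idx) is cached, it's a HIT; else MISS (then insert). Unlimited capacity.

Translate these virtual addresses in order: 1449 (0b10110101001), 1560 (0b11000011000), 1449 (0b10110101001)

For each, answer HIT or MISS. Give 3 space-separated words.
Answer: MISS MISS HIT

Derivation:
vaddr=1449: (5,5) not in TLB -> MISS, insert
vaddr=1560: (6,0) not in TLB -> MISS, insert
vaddr=1449: (5,5) in TLB -> HIT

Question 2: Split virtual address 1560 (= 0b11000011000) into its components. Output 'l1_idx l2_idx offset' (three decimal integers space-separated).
vaddr = 1560 = 0b11000011000
  top 3 bits -> l1_idx = 6
  next 3 bits -> l2_idx = 0
  bottom 5 bits -> offset = 24

Answer: 6 0 24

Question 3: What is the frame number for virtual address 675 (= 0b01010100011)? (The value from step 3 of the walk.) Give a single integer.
vaddr = 675: l1_idx=2, l2_idx=5
L1[2] = 0; L2[0][5] = 87

Answer: 87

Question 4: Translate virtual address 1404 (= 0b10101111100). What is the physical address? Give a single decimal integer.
vaddr = 1404 = 0b10101111100
Split: l1_idx=5, l2_idx=3, offset=28
L1[5] = 1
L2[1][3] = 45
paddr = 45 * 32 + 28 = 1468

Answer: 1468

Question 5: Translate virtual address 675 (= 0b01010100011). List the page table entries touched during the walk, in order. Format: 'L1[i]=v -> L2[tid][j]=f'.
vaddr = 675 = 0b01010100011
Split: l1_idx=2, l2_idx=5, offset=3

Answer: L1[2]=0 -> L2[0][5]=87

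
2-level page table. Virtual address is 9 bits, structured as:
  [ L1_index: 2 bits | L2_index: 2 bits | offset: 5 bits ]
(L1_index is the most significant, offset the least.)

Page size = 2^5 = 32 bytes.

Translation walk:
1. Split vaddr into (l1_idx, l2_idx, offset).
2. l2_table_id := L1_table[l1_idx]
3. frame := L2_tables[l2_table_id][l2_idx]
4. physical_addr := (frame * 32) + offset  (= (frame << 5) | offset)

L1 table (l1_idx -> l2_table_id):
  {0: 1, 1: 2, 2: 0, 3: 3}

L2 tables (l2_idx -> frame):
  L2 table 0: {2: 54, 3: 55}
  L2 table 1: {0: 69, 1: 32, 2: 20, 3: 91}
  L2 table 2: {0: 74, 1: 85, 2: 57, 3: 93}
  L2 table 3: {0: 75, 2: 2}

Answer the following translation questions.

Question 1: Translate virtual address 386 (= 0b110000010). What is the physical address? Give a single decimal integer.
vaddr = 386 = 0b110000010
Split: l1_idx=3, l2_idx=0, offset=2
L1[3] = 3
L2[3][0] = 75
paddr = 75 * 32 + 2 = 2402

Answer: 2402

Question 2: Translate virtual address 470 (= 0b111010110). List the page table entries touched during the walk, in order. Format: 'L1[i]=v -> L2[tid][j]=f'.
Answer: L1[3]=3 -> L2[3][2]=2

Derivation:
vaddr = 470 = 0b111010110
Split: l1_idx=3, l2_idx=2, offset=22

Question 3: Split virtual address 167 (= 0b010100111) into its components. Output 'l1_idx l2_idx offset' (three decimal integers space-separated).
vaddr = 167 = 0b010100111
  top 2 bits -> l1_idx = 1
  next 2 bits -> l2_idx = 1
  bottom 5 bits -> offset = 7

Answer: 1 1 7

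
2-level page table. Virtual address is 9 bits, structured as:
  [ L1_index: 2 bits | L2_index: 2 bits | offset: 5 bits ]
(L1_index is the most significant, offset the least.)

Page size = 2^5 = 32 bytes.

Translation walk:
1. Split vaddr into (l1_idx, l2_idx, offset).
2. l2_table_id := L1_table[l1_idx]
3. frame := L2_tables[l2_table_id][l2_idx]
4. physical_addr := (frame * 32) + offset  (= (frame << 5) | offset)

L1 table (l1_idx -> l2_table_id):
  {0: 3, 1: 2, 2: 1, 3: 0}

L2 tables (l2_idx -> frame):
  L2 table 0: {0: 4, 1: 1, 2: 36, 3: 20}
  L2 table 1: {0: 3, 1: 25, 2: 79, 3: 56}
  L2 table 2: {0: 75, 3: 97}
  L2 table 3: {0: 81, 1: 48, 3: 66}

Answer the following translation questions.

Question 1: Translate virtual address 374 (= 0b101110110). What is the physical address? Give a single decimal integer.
vaddr = 374 = 0b101110110
Split: l1_idx=2, l2_idx=3, offset=22
L1[2] = 1
L2[1][3] = 56
paddr = 56 * 32 + 22 = 1814

Answer: 1814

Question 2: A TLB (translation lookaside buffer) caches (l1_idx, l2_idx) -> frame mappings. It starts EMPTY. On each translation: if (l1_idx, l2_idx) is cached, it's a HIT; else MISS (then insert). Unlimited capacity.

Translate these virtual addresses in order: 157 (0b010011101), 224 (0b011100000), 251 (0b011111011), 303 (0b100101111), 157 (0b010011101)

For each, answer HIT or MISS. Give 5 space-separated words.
Answer: MISS MISS HIT MISS HIT

Derivation:
vaddr=157: (1,0) not in TLB -> MISS, insert
vaddr=224: (1,3) not in TLB -> MISS, insert
vaddr=251: (1,3) in TLB -> HIT
vaddr=303: (2,1) not in TLB -> MISS, insert
vaddr=157: (1,0) in TLB -> HIT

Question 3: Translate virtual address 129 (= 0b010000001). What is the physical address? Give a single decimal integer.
Answer: 2401

Derivation:
vaddr = 129 = 0b010000001
Split: l1_idx=1, l2_idx=0, offset=1
L1[1] = 2
L2[2][0] = 75
paddr = 75 * 32 + 1 = 2401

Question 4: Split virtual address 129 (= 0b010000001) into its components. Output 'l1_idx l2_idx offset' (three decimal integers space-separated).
vaddr = 129 = 0b010000001
  top 2 bits -> l1_idx = 1
  next 2 bits -> l2_idx = 0
  bottom 5 bits -> offset = 1

Answer: 1 0 1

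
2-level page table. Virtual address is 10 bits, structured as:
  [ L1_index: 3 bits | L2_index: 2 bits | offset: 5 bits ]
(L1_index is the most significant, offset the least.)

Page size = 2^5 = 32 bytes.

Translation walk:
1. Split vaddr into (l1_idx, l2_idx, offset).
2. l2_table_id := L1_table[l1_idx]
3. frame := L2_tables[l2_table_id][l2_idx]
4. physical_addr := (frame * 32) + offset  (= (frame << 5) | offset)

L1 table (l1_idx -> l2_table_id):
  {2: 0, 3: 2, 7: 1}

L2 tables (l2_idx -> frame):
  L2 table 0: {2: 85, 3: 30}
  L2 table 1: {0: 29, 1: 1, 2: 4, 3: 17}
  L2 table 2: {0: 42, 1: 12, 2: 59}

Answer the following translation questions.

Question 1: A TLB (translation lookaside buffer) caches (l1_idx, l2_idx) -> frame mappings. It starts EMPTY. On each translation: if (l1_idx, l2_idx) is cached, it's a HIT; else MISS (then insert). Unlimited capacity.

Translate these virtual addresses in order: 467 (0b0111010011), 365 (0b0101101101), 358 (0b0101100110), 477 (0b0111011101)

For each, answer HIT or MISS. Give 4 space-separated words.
vaddr=467: (3,2) not in TLB -> MISS, insert
vaddr=365: (2,3) not in TLB -> MISS, insert
vaddr=358: (2,3) in TLB -> HIT
vaddr=477: (3,2) in TLB -> HIT

Answer: MISS MISS HIT HIT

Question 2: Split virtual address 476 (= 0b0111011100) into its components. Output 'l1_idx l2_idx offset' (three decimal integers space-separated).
Answer: 3 2 28

Derivation:
vaddr = 476 = 0b0111011100
  top 3 bits -> l1_idx = 3
  next 2 bits -> l2_idx = 2
  bottom 5 bits -> offset = 28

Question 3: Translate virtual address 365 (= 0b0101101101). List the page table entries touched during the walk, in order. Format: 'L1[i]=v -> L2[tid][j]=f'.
Answer: L1[2]=0 -> L2[0][3]=30

Derivation:
vaddr = 365 = 0b0101101101
Split: l1_idx=2, l2_idx=3, offset=13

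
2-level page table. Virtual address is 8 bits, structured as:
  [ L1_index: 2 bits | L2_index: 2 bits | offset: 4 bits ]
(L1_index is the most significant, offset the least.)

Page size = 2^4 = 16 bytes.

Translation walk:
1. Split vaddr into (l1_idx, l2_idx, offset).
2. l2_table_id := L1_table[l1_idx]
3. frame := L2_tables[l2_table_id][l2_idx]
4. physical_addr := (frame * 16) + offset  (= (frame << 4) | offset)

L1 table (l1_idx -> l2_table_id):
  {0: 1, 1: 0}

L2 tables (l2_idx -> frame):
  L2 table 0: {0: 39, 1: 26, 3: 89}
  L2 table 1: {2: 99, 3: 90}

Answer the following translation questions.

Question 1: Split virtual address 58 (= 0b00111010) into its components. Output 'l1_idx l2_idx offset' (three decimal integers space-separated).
Answer: 0 3 10

Derivation:
vaddr = 58 = 0b00111010
  top 2 bits -> l1_idx = 0
  next 2 bits -> l2_idx = 3
  bottom 4 bits -> offset = 10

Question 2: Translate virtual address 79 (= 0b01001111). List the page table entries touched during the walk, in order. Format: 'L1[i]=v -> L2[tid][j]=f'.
vaddr = 79 = 0b01001111
Split: l1_idx=1, l2_idx=0, offset=15

Answer: L1[1]=0 -> L2[0][0]=39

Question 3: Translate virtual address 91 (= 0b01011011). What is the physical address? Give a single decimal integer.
vaddr = 91 = 0b01011011
Split: l1_idx=1, l2_idx=1, offset=11
L1[1] = 0
L2[0][1] = 26
paddr = 26 * 16 + 11 = 427

Answer: 427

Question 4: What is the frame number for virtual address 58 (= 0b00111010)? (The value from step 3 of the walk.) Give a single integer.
vaddr = 58: l1_idx=0, l2_idx=3
L1[0] = 1; L2[1][3] = 90

Answer: 90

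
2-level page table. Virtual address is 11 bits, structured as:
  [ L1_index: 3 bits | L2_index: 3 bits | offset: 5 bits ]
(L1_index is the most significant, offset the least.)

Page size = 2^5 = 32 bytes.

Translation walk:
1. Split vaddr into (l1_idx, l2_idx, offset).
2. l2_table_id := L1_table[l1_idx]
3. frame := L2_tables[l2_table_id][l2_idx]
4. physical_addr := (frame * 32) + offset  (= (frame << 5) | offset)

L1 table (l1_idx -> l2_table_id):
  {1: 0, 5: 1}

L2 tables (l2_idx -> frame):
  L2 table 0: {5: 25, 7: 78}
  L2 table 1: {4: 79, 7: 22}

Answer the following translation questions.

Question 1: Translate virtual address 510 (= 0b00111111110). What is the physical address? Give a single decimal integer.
Answer: 2526

Derivation:
vaddr = 510 = 0b00111111110
Split: l1_idx=1, l2_idx=7, offset=30
L1[1] = 0
L2[0][7] = 78
paddr = 78 * 32 + 30 = 2526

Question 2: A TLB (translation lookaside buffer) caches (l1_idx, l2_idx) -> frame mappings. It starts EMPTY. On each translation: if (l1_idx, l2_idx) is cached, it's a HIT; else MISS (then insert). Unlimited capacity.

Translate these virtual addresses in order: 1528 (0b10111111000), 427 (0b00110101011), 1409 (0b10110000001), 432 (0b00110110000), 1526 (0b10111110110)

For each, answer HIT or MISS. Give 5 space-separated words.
Answer: MISS MISS MISS HIT HIT

Derivation:
vaddr=1528: (5,7) not in TLB -> MISS, insert
vaddr=427: (1,5) not in TLB -> MISS, insert
vaddr=1409: (5,4) not in TLB -> MISS, insert
vaddr=432: (1,5) in TLB -> HIT
vaddr=1526: (5,7) in TLB -> HIT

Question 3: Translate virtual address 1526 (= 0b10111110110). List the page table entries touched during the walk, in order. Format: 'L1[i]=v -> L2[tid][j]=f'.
Answer: L1[5]=1 -> L2[1][7]=22

Derivation:
vaddr = 1526 = 0b10111110110
Split: l1_idx=5, l2_idx=7, offset=22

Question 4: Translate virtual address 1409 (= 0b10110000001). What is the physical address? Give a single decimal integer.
vaddr = 1409 = 0b10110000001
Split: l1_idx=5, l2_idx=4, offset=1
L1[5] = 1
L2[1][4] = 79
paddr = 79 * 32 + 1 = 2529

Answer: 2529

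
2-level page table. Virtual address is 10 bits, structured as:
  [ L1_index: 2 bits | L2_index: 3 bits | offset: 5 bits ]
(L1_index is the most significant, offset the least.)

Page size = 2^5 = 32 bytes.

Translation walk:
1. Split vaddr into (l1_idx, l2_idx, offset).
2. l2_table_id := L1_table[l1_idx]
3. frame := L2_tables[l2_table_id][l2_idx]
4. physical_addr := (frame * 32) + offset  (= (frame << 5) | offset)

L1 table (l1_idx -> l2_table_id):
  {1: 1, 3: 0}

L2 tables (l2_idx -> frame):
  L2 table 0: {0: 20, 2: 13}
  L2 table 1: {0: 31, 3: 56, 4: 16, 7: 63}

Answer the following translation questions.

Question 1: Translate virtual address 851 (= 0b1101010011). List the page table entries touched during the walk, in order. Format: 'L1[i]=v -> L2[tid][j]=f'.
vaddr = 851 = 0b1101010011
Split: l1_idx=3, l2_idx=2, offset=19

Answer: L1[3]=0 -> L2[0][2]=13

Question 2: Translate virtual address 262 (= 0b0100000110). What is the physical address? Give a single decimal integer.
Answer: 998

Derivation:
vaddr = 262 = 0b0100000110
Split: l1_idx=1, l2_idx=0, offset=6
L1[1] = 1
L2[1][0] = 31
paddr = 31 * 32 + 6 = 998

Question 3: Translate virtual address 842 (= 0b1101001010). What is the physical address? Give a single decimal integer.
vaddr = 842 = 0b1101001010
Split: l1_idx=3, l2_idx=2, offset=10
L1[3] = 0
L2[0][2] = 13
paddr = 13 * 32 + 10 = 426

Answer: 426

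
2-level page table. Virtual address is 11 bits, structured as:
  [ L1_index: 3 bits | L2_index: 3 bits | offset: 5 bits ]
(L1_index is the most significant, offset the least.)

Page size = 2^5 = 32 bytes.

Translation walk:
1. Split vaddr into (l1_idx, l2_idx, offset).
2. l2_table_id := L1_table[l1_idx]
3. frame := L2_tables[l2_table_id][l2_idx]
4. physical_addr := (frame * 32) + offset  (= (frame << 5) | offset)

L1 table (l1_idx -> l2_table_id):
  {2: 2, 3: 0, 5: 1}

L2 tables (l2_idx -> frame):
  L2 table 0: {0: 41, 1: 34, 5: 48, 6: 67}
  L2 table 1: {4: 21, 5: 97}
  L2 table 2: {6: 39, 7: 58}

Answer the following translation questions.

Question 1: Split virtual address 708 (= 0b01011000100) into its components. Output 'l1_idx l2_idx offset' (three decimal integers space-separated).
Answer: 2 6 4

Derivation:
vaddr = 708 = 0b01011000100
  top 3 bits -> l1_idx = 2
  next 3 bits -> l2_idx = 6
  bottom 5 bits -> offset = 4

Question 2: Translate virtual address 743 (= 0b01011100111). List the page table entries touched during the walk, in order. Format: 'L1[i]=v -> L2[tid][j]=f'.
vaddr = 743 = 0b01011100111
Split: l1_idx=2, l2_idx=7, offset=7

Answer: L1[2]=2 -> L2[2][7]=58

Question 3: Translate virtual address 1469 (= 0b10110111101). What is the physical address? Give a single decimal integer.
Answer: 3133

Derivation:
vaddr = 1469 = 0b10110111101
Split: l1_idx=5, l2_idx=5, offset=29
L1[5] = 1
L2[1][5] = 97
paddr = 97 * 32 + 29 = 3133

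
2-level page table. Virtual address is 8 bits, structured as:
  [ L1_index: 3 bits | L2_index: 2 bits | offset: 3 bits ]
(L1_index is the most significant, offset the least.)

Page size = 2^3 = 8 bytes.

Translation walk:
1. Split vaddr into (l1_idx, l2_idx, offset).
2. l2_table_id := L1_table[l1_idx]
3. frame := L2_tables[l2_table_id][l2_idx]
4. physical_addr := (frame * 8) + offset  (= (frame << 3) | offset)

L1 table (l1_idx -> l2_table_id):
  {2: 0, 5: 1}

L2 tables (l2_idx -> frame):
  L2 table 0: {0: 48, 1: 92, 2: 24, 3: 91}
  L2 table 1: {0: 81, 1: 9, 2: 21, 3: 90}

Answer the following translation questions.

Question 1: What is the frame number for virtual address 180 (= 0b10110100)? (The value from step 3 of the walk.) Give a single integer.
vaddr = 180: l1_idx=5, l2_idx=2
L1[5] = 1; L2[1][2] = 21

Answer: 21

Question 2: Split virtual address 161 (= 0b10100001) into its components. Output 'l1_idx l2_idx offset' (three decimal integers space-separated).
Answer: 5 0 1

Derivation:
vaddr = 161 = 0b10100001
  top 3 bits -> l1_idx = 5
  next 2 bits -> l2_idx = 0
  bottom 3 bits -> offset = 1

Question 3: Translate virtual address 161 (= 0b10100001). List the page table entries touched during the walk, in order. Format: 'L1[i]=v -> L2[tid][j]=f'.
Answer: L1[5]=1 -> L2[1][0]=81

Derivation:
vaddr = 161 = 0b10100001
Split: l1_idx=5, l2_idx=0, offset=1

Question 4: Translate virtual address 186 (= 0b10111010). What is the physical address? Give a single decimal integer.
Answer: 722

Derivation:
vaddr = 186 = 0b10111010
Split: l1_idx=5, l2_idx=3, offset=2
L1[5] = 1
L2[1][3] = 90
paddr = 90 * 8 + 2 = 722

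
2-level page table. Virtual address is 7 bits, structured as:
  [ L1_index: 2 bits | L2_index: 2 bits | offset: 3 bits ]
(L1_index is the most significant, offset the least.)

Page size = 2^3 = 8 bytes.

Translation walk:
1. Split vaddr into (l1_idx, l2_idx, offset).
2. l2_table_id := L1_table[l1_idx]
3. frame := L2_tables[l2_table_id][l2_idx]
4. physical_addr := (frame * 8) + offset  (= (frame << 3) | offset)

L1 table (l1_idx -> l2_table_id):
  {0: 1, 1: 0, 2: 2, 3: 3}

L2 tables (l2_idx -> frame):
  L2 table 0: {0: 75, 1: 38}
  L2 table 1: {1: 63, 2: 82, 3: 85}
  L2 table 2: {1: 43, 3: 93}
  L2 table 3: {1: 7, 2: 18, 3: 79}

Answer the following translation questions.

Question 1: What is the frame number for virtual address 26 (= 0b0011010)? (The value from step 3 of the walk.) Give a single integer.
Answer: 85

Derivation:
vaddr = 26: l1_idx=0, l2_idx=3
L1[0] = 1; L2[1][3] = 85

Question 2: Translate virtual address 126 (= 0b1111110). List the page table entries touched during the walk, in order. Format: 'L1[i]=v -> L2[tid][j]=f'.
Answer: L1[3]=3 -> L2[3][3]=79

Derivation:
vaddr = 126 = 0b1111110
Split: l1_idx=3, l2_idx=3, offset=6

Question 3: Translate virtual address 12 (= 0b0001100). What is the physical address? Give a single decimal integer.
Answer: 508

Derivation:
vaddr = 12 = 0b0001100
Split: l1_idx=0, l2_idx=1, offset=4
L1[0] = 1
L2[1][1] = 63
paddr = 63 * 8 + 4 = 508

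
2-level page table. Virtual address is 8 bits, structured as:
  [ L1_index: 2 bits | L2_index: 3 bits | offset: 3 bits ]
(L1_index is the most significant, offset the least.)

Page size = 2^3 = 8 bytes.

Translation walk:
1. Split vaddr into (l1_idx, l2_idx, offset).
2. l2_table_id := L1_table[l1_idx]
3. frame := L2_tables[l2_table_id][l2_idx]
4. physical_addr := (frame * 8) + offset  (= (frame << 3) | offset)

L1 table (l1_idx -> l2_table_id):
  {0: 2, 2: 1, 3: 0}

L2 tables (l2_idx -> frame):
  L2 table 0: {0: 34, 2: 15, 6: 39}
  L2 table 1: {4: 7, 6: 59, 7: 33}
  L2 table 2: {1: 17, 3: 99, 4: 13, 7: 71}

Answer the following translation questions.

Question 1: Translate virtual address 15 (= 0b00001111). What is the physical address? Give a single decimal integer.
vaddr = 15 = 0b00001111
Split: l1_idx=0, l2_idx=1, offset=7
L1[0] = 2
L2[2][1] = 17
paddr = 17 * 8 + 7 = 143

Answer: 143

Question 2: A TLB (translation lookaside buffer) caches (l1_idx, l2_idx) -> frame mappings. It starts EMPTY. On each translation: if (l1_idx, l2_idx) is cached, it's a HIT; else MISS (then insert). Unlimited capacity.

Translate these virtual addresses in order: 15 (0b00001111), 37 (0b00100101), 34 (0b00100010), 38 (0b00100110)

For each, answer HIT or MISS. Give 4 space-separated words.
vaddr=15: (0,1) not in TLB -> MISS, insert
vaddr=37: (0,4) not in TLB -> MISS, insert
vaddr=34: (0,4) in TLB -> HIT
vaddr=38: (0,4) in TLB -> HIT

Answer: MISS MISS HIT HIT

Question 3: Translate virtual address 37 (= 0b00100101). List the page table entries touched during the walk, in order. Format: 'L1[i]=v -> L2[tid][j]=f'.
Answer: L1[0]=2 -> L2[2][4]=13

Derivation:
vaddr = 37 = 0b00100101
Split: l1_idx=0, l2_idx=4, offset=5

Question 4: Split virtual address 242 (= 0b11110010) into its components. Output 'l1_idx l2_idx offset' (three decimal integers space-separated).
Answer: 3 6 2

Derivation:
vaddr = 242 = 0b11110010
  top 2 bits -> l1_idx = 3
  next 3 bits -> l2_idx = 6
  bottom 3 bits -> offset = 2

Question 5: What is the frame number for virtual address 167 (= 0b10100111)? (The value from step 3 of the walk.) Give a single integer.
vaddr = 167: l1_idx=2, l2_idx=4
L1[2] = 1; L2[1][4] = 7

Answer: 7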